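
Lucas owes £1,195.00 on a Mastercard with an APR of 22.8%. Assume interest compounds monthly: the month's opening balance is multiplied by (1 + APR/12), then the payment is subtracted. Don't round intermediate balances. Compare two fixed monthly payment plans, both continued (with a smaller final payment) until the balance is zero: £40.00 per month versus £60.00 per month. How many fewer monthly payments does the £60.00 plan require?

Monthly rate r = 22.8%/12 = 1.9% = 0.019.
At £40.00/mo: n = ⌈−ln(1 − rB₀/P)/ln(1+r)⌉ = 45 payments (last £21.99); total interest = total paid − £1,195.00 = £586.99.
At £60.00/mo: 26 payments (last £15.86); total interest £320.86.
Payments saved = 45 − 26 = 19.

19 fewer payments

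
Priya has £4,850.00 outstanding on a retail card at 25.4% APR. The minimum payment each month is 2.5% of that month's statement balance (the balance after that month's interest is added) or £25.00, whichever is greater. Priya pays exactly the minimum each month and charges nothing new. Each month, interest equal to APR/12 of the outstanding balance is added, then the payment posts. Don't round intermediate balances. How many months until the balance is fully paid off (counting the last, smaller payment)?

451 months

Monthly rate r = 25.4%/12 = 2.11667% = 0.0211667.
While 2.5% of the post-interest balance exceeds £25.00, each month B ← (B·(1+r))·(1 − 0.025), i.e. B shrinks by the factor (1+r)·0.975 = 0.99564.
This holds for months 1–366. Entering month 367 the balance is £979.03; 2.5% of the post-interest balance is now below £25.00, so the flat £25.00 minimum applies from here.
From month 367 a fixed £25.00 at rate r clears £979.03 in 85 more payments. Total: 366 + 85 = 451 months.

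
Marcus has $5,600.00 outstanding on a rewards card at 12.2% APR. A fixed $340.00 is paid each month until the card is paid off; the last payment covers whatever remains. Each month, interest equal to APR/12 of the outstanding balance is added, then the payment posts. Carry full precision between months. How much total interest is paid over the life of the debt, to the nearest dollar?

$560

Monthly rate r = 12.2%/12 = 1.01667% = 0.0101667.
Payoff takes n = ⌈−ln(1 − rB₀/P)/ln(1+r)⌉ = ⌈18.117⌉ = 19 payments; the last is $40.08.
Total paid = 18·$340.00 + $40.08 = $6,160.08.
Total interest = total paid − principal = $6,160.08 − $5,600.00 = $560.08.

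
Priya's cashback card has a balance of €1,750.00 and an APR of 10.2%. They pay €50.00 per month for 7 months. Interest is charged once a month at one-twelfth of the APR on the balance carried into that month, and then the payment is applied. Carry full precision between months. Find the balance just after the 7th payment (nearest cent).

€1,497.77

Monthly rate r = 10.2%/12 = 0.85% = 0.0085.
Each month: B ← B·(1+r) − €50.00.
Month 1: interest €14.87; balance after payment €1,714.88.
Month 2: interest €14.58; balance after payment €1,679.45.
Month 3: interest €14.28; balance after payment €1,643.73.
Month 4: interest €13.97; balance after payment €1,607.70.
Month 5: interest €13.67; balance after payment €1,571.36.
Month 6: interest €13.36; balance after payment €1,534.72.
Month 7: interest €13.05; balance after payment €1,497.77.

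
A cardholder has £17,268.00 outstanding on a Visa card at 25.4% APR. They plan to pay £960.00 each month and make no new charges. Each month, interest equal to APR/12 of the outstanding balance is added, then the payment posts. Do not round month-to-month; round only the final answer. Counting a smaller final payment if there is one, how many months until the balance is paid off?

Monthly rate r = 25.4%/12 = 2.11667% = 0.0211667.
Recurrence: B ← B·(1+r) − £960.00.
Month 1: interest £365.51; balance after payment £16,673.51.
Month 2: interest £352.92; balance after payment £16,066.43.
Closed form: n = −ln(1 − rB₀/P)/ln(1+r) = −ln(0.61926)/ln(1.02117) ≈ 22.879, so the balance reaches zero during payment 23.

23 months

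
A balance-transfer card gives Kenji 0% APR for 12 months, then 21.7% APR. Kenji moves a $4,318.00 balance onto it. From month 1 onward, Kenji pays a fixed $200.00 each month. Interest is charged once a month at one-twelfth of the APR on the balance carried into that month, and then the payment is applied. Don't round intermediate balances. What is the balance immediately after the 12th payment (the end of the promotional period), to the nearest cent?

Promo months 1–12 at r₀ = 0%/12 = 0; months 13+ at r₁ = 21.7%/12 = 0.0180833.
After month 12 (no interest yet): B = $4,318.00 − 12·$200.00 = $1,918.00.

$1,918.00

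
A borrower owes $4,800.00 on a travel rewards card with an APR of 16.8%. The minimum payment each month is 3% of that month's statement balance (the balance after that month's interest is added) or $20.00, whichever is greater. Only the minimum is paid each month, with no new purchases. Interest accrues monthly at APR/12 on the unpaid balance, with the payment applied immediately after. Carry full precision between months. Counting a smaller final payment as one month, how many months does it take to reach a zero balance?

Monthly rate r = 16.8%/12 = 1.4% = 0.014.
While 3% of the post-interest balance exceeds $20.00, each month B ← (B·(1+r))·(1 − 0.03), i.e. B shrinks by the factor (1+r)·0.97 = 0.98358.
This holds for months 1–121. Entering month 122 the balance is $647.46; 3% of the post-interest balance is now below $20.00, so the flat $20.00 minimum applies from here.
From month 122 a fixed $20.00 at rate r clears $647.46 in 44 more payments. Total: 121 + 44 = 165 months.

165 months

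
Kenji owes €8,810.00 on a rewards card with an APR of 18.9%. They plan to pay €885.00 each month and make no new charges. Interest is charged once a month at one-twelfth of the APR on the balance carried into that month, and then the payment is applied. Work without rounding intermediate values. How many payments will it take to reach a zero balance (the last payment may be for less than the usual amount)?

11 payments

Monthly rate r = 18.9%/12 = 1.575% = 0.01575.
Recurrence: B ← B·(1+r) − €885.00.
Month 1: interest €138.76; balance after payment €8,063.76.
Month 2: interest €127.00; balance after payment €7,305.76.
Closed form: n = −ln(1 − rB₀/P)/ln(1+r) = −ln(0.84321)/ln(1.01575) ≈ 10.913, so the balance reaches zero during payment 11.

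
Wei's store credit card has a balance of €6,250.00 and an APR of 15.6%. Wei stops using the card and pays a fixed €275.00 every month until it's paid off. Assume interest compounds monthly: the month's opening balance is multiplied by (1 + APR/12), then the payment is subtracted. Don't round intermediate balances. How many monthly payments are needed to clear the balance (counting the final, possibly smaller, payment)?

28 payments

Monthly rate r = 15.6%/12 = 1.3% = 0.013.
Recurrence: B ← B·(1+r) − €275.00.
Month 1: interest €81.25; balance after payment €6,056.25.
Month 2: interest €78.73; balance after payment €5,859.98.
Closed form: n = −ln(1 − rB₀/P)/ln(1+r) = −ln(0.70455)/ln(1.013) ≈ 27.113, so the balance reaches zero during payment 28.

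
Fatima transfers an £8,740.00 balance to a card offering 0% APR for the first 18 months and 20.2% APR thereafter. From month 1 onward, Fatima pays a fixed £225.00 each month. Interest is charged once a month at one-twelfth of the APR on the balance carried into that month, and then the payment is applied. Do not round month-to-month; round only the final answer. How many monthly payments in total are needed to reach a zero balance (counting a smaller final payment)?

Promo months 1–18 at r₀ = 0%/12 = 0; months 19+ at r₁ = 20.2%/12 = 0.0168333.
After month 18 (no interest yet): B = £8,740.00 − 18·£225.00 = £4,690.00.
Then at r₁ with £225.00/mo: n₂ = −ln(1 − r₁·B/P)/ln(1+r₁) ≈ 25.89 → 26 more payments.

44 months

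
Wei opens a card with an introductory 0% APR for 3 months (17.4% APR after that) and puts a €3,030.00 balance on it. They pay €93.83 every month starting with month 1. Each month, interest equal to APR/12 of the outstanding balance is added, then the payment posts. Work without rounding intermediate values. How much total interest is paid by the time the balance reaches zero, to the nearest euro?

€856

Promo months 1–3 at r₀ = 0%/12 = 0; months 4+ at r₁ = 17.4%/12 = 0.0145.
After month 3 (no interest yet): B = €3,030.00 − 3·€93.83 = €2,748.51.
Then at r₁ with €93.83/mo: n₂ = −ln(1 − r₁·B/P)/ln(1+r₁) ≈ 38.41 → 39 more payments.
Total paid = 41·€93.83 + €38.56 = €3,885.59; interest = €3,885.59 − €3,030.00 = €855.59.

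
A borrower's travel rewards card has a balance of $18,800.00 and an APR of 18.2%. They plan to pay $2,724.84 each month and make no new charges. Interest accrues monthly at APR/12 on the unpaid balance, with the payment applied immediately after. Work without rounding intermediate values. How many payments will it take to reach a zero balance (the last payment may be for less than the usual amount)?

Monthly rate r = 18.2%/12 = 1.51667% = 0.0151667.
Recurrence: B ← B·(1+r) − $2,724.84.
Month 1: interest $285.13; balance after payment $16,360.29.
Month 2: interest $248.13; balance after payment $13,883.58.
Closed form: n = −ln(1 − rB₀/P)/ln(1+r) = −ln(0.89536)/ln(1.01517) ≈ 7.343, so the balance reaches zero during payment 8.

8 months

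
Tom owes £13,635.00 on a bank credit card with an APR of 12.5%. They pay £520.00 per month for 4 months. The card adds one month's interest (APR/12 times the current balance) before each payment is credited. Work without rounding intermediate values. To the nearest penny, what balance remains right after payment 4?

Monthly rate r = 12.5%/12 = 1.04167% = 0.0104167.
Each month: B ← B·(1+r) − £520.00.
Month 1: interest £142.03; balance after payment £13,257.03.
Month 2: interest £138.09; balance after payment £12,875.13.
Month 3: interest £134.12; balance after payment £12,489.24.
Month 4: interest £130.10; balance after payment £12,099.34.

£12,099.34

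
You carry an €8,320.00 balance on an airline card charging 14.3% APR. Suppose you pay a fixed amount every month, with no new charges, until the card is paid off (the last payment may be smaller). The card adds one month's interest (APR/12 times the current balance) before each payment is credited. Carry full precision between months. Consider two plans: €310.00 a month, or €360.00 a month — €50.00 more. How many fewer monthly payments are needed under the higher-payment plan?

Monthly rate r = 14.3%/12 = 1.19167% = 0.0119167.
At €310.00/mo: n = ⌈−ln(1 − rB₀/P)/ln(1+r)⌉ = 33 payments (last €166.11); total interest = total paid − €8,320.00 = €1,766.11.
At €360.00/mo: 28 payments (last €70.16); total interest €1,470.16.
Payments saved = 33 − 28 = 5.

5 fewer payments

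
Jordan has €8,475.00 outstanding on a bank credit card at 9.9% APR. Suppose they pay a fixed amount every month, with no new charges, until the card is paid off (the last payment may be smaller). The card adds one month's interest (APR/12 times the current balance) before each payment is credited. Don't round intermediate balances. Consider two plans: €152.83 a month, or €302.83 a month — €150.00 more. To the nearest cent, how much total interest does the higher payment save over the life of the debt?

Monthly rate r = 9.9%/12 = 0.825% = 0.00825.
At €152.83/mo: n = ⌈−ln(1 − rB₀/P)/ln(1+r)⌉ = 75 payments (last €66.37); total interest = total paid − €8,475.00 = €2,900.79.
At €302.83/mo: 32 payments (last €288.04); total interest €1,200.77.
Interest saved = €2,900.79 − €1,200.77 = €1,700.02.

€1,700.02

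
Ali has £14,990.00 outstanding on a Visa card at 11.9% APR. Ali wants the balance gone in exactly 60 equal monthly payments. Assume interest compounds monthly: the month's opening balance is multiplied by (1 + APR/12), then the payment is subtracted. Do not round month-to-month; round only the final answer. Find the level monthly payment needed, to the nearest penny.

£332.69

Monthly rate r = 11.9%/12 = 0.991667% = 0.00991667.
Level-payment amortization: P = B₀·r / (1 − (1+r)^(−n)) = 14990.00·0.00991667 / (1 − 1.00992^(−60)).
Denominator 1 − (1+r)^(−60) = 0.446818517.
P = 148.651 / 0.446818517 ≈ 332.69.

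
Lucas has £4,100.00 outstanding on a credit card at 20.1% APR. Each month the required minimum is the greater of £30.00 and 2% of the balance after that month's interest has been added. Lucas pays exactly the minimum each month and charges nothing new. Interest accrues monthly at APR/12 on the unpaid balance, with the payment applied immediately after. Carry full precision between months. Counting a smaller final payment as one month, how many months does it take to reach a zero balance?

Monthly rate r = 20.1%/12 = 1.675% = 0.01675.
While 2% of the post-interest balance exceeds £30.00, each month B ← (B·(1+r))·(1 − 0.02), i.e. B shrinks by the factor (1+r)·0.98 = 0.99642.
This holds for months 1–285. Entering month 286 the balance is £1,473.18; 2% of the post-interest balance is now below £30.00, so the flat £30.00 minimum applies from here.
From month 286 a fixed £30.00 at rate r clears £1,473.18 in 105 more payments. Total: 285 + 105 = 390 months.

390 months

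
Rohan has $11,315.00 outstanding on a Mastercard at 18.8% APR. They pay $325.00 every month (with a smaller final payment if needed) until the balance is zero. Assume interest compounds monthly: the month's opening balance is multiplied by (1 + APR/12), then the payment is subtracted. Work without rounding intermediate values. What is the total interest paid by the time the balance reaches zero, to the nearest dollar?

Monthly rate r = 18.8%/12 = 1.56667% = 0.0156667.
Payoff takes n = ⌈−ln(1 − rB₀/P)/ln(1+r)⌉ = ⌈50.718⌉ = 51 payments; the last is $233.98.
Total paid = 50·$325.00 + $233.98 = $16,483.98.
Total interest = total paid − principal = $16,483.98 − $11,315.00 = $5,168.98.

$5,169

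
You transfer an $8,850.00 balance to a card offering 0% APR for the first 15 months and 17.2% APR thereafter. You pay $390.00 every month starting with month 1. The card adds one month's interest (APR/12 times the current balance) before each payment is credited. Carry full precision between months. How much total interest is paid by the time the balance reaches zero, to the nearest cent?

Promo months 1–15 at r₀ = 0%/12 = 0; months 16+ at r₁ = 17.2%/12 = 0.0143333.
After month 15 (no interest yet): B = $8,850.00 − 15·$390.00 = $3,000.00.
Then at r₁ with $390.00/mo: n₂ = −ln(1 − r₁·B/P)/ln(1+r₁) ≈ 8.21 → 9 more payments.
Total paid = 23·$390.00 + $81.83 = $9,051.83; interest = $9,051.83 − $8,850.00 = $201.83.

$201.83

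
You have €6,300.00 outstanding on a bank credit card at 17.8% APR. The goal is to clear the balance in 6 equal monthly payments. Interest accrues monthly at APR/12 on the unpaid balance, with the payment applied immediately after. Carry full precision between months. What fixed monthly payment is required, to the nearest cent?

€1,105.18

Monthly rate r = 17.8%/12 = 1.48333% = 0.0148333.
Level-payment amortization: P = B₀·r / (1 − (1+r)^(−n)) = 6300.00·0.0148333 / (1 − 1.01483^(−6)).
Denominator 1 − (1+r)^(−6) = 0.0845562626.
P = 93.45 / 0.0845562626 ≈ 1105.18.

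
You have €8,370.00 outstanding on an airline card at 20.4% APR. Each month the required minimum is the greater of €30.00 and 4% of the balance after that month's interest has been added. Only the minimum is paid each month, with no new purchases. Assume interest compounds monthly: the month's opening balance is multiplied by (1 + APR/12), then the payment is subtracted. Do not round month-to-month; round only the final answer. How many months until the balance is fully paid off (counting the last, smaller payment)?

Monthly rate r = 20.4%/12 = 1.7% = 0.017.
While 4% of the post-interest balance exceeds €30.00, each month B ← (B·(1+r))·(1 − 0.04), i.e. B shrinks by the factor (1+r)·0.96 = 0.97632.
This holds for months 1–102. Entering month 103 the balance is €726.32; 4% of the post-interest balance is now below €30.00, so the flat €30.00 minimum applies from here.
From month 103 a fixed €30.00 at rate r clears €726.32 in 32 more payments. Total: 102 + 32 = 134 months.

134 months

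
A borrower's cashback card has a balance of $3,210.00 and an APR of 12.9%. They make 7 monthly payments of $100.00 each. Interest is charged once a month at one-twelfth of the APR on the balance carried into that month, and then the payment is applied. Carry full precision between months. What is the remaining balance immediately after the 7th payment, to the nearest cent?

Monthly rate r = 12.9%/12 = 1.075% = 0.01075.
Each month: B ← B·(1+r) − $100.00.
Month 1: interest $34.51; balance after payment $3,144.51.
Month 2: interest $33.80; balance after payment $3,078.31.
Month 3: interest $33.09; balance after payment $3,011.40.
Month 4: interest $32.37; balance after payment $2,943.78.
Month 5: interest $31.65; balance after payment $2,875.42.
Month 6: interest $30.91; balance after payment $2,806.33.
Month 7: interest $30.17; balance after payment $2,736.50.

$2,736.50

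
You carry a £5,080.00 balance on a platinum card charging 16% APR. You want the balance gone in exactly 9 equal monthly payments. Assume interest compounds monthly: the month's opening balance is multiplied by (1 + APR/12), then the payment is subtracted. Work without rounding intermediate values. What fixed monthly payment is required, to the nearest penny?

Monthly rate r = 16%/12 = 1.33333% = 0.0133333.
Level-payment amortization: P = B₀·r / (1 − (1+r)^(−n)) = 5080.00·0.0133333 / (1 − 1.01333^(−9)).
Denominator 1 − (1+r)^(−9) = 0.112375993.
P = 67.7333 / 0.112375993 ≈ 602.74.

£602.74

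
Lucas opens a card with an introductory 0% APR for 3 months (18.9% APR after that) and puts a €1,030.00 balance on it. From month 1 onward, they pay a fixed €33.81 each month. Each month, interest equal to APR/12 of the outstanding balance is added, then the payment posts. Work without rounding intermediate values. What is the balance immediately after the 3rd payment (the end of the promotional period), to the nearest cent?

Promo months 1–3 at r₀ = 0%/12 = 0; months 4+ at r₁ = 18.9%/12 = 0.01575.
After month 3 (no interest yet): B = €1,030.00 − 3·€33.81 = €928.57.

€928.57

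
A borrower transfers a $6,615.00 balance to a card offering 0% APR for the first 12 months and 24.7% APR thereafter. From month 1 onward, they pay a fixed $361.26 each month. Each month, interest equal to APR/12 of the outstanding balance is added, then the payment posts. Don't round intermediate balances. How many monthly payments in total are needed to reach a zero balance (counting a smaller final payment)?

19 months

Promo months 1–12 at r₀ = 0%/12 = 0; months 13+ at r₁ = 24.7%/12 = 0.0205833.
After month 12 (no interest yet): B = $6,615.00 − 12·$361.26 = $2,279.88.
Then at r₁ with $361.26/mo: n₂ = −ln(1 − r₁·B/P)/ln(1+r₁) ≈ 6.83 → 7 more payments.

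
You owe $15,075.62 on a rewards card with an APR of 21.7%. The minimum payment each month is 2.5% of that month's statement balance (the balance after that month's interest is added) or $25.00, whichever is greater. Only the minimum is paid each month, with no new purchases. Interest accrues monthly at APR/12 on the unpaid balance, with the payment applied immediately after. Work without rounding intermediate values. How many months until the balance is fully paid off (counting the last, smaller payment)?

439 months

Monthly rate r = 21.7%/12 = 1.80833% = 0.0180833.
While 2.5% of the post-interest balance exceeds $25.00, each month B ← (B·(1+r))·(1 − 0.025), i.e. B shrinks by the factor (1+r)·0.975 = 0.99263.
This holds for months 1–370. Entering month 371 the balance is $976.82; 2.5% of the post-interest balance is now below $25.00, so the flat $25.00 minimum applies from here.
From month 371 a fixed $25.00 at rate r clears $976.82 in 69 more payments. Total: 370 + 69 = 439 months.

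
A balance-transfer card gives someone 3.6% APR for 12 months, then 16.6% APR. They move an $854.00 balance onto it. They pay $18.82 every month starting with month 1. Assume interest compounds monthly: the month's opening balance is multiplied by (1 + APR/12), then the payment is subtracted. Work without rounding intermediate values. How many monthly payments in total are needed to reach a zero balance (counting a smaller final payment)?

60 payments

Promo months 1–12 at r₀ = 3.6%/12 = 0.003; months 13+ at r₁ = 16.6%/12 = 0.0138333.
After month 12: iterate B ← B·(1+r₀) − $18.82 for 12 months → $655.65.
Then at r₁ with $18.82/mo: n₂ = −ln(1 − r₁·B/P)/ln(1+r₁) ≈ 47.87 → 48 more payments.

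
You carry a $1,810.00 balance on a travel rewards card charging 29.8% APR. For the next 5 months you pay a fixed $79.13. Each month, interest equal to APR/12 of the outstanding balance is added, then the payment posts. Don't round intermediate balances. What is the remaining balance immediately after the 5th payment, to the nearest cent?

Monthly rate r = 29.8%/12 = 2.48333% = 0.0248333.
Each month: B ← B·(1+r) − $79.13.
Month 1: interest $44.95; balance after payment $1,775.82.
Month 2: interest $44.10; balance after payment $1,740.79.
Month 3: interest $43.23; balance after payment $1,704.89.
Month 4: interest $42.34; balance after payment $1,668.10.
Month 5: interest $41.42; balance after payment $1,630.39.

$1,630.39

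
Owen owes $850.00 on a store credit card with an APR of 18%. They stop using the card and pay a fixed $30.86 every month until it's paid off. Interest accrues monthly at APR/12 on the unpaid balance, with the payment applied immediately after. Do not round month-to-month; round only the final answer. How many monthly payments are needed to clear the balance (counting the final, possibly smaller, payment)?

36 months

Monthly rate r = 18%/12 = 1.5% = 0.015.
Recurrence: B ← B·(1+r) − $30.86.
Month 1: interest $12.75; balance after payment $831.89.
Month 2: interest $12.48; balance after payment $813.51.
Closed form: n = −ln(1 − rB₀/P)/ln(1+r) = −ln(0.58684)/ln(1.015) ≈ 35.799, so the balance reaches zero during payment 36.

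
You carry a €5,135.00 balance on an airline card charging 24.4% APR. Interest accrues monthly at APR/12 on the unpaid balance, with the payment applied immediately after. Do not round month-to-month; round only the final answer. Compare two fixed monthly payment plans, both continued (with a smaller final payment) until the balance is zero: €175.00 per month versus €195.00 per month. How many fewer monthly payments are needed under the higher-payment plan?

7 fewer payments

Monthly rate r = 24.4%/12 = 2.03333% = 0.0203333.
At €175.00/mo: n = ⌈−ln(1 − rB₀/P)/ln(1+r)⌉ = 46 payments (last €18.42); total interest = total paid − €5,135.00 = €2,758.42.
At €195.00/mo: 39 payments (last €17.19); total interest €2,292.19.
Payments saved = 46 − 39 = 7.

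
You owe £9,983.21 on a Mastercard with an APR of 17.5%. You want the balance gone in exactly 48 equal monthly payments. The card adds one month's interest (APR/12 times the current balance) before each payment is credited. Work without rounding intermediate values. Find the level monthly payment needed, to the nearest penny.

Monthly rate r = 17.5%/12 = 1.45833% = 0.0145833.
Level-payment amortization: P = B₀·r / (1 − (1+r)^(−n)) = 9983.21·0.0145833 / (1 − 1.01458^(−48)).
Denominator 1 − (1+r)^(−48) = 0.500898063.
P = 145.588 / 0.500898063 ≈ 290.65.

£290.65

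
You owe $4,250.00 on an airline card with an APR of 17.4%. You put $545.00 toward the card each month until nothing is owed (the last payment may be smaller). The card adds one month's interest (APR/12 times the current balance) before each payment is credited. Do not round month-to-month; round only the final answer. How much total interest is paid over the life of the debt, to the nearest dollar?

$294

Monthly rate r = 17.4%/12 = 1.45% = 0.0145.
Payoff takes n = ⌈−ln(1 − rB₀/P)/ln(1+r)⌉ = ⌈8.335⌉ = 9 payments; the last is $183.58.
Total paid = 8·$545.00 + $183.58 = $4,543.58.
Total interest = total paid − principal = $4,543.58 − $4,250.00 = $293.58.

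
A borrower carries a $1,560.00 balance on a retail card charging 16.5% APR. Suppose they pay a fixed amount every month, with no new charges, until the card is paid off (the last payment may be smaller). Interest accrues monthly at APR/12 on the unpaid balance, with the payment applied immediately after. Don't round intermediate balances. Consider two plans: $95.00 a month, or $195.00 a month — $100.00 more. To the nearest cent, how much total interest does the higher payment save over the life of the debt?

$116.04

Monthly rate r = 16.5%/12 = 1.375% = 0.01375.
At $95.00/mo: n = ⌈−ln(1 − rB₀/P)/ln(1+r)⌉ = 19 payments (last $70.37); total interest = total paid − $1,560.00 = $220.37.
At $195.00/mo: 9 payments (last $104.33); total interest $104.33.
Interest saved = $220.37 − $104.33 = $116.04.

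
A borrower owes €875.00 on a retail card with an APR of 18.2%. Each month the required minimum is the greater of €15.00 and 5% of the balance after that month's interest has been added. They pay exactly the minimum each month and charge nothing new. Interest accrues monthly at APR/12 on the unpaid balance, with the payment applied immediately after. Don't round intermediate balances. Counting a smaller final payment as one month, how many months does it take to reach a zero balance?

54 months

Monthly rate r = 18.2%/12 = 1.51667% = 0.0151667.
While 5% of the post-interest balance exceeds €15.00, each month B ← (B·(1+r))·(1 − 0.05), i.e. B shrinks by the factor (1+r)·0.95 = 0.96441.
This holds for months 1–30. Entering month 31 the balance is €295.01; 5% of the post-interest balance is now below €15.00, so the flat €15.00 minimum applies from here.
From month 31 a fixed €15.00 at rate r clears €295.01 in 24 more payments. Total: 30 + 24 = 54 months.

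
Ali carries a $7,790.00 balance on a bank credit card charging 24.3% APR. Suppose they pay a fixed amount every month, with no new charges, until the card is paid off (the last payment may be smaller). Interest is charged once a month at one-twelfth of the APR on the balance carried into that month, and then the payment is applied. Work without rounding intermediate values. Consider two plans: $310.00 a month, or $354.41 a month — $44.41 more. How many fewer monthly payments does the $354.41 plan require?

Monthly rate r = 24.3%/12 = 2.025% = 0.02025.
At $310.00/mo: n = ⌈−ln(1 − rB₀/P)/ln(1+r)⌉ = 36 payments (last $145.55); total interest = total paid − $7,790.00 = $3,205.55.
At $354.41/mo: 30 payments (last $134.88); total interest $2,622.77.
Payments saved = 36 − 30 = 6.

6 fewer payments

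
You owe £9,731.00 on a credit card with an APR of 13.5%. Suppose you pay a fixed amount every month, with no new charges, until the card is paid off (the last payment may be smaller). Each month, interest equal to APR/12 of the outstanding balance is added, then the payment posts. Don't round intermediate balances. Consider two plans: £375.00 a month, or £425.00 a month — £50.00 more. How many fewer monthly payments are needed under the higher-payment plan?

Monthly rate r = 13.5%/12 = 1.125% = 0.01125.
At £375.00/mo: n = ⌈−ln(1 − rB₀/P)/ln(1+r)⌉ = 31 payments (last £321.94); total interest = total paid − £9,731.00 = £1,840.94.
At £425.00/mo: 27 payments (last £265.74); total interest £1,584.74.
Payments saved = 31 − 27 = 4.

4 fewer payments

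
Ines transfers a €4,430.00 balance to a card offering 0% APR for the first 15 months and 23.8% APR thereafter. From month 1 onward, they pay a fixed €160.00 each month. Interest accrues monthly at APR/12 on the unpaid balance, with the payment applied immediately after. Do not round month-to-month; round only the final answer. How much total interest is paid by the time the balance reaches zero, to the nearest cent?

Promo months 1–15 at r₀ = 0%/12 = 0; months 16+ at r₁ = 23.8%/12 = 0.0198333.
After month 15 (no interest yet): B = €4,430.00 − 15·€160.00 = €2,030.00.
Then at r₁ with €160.00/mo: n₂ = −ln(1 − r₁·B/P)/ln(1+r₁) ≈ 14.76 → 15 more payments.
Total paid = 29·€160.00 + €121.81 = €4,761.81; interest = €4,761.81 − €4,430.00 = €331.81.

€331.81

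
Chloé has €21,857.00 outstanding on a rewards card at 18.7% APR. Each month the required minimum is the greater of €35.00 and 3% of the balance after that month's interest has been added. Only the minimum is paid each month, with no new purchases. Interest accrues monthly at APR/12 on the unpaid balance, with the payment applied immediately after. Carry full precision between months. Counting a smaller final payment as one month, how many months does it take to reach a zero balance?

Monthly rate r = 18.7%/12 = 1.55833% = 0.0155833.
While 3% of the post-interest balance exceeds €35.00, each month B ← (B·(1+r))·(1 − 0.03), i.e. B shrinks by the factor (1+r)·0.97 = 0.98512.
This holds for months 1–197. Entering month 198 the balance is €1,139.17; 3% of the post-interest balance is now below €35.00, so the flat €35.00 minimum applies from here.
From month 198 a fixed €35.00 at rate r clears €1,139.17 in 46 more payments. Total: 197 + 46 = 243 months.

243 months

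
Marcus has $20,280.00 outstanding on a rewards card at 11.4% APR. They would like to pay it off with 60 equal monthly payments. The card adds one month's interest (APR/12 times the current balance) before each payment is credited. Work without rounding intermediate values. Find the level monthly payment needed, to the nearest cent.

Monthly rate r = 11.4%/12 = 0.95% = 0.0095.
Level-payment amortization: P = B₀·r / (1 − (1+r)^(−n)) = 20280.00·0.0095 / (1 − 1.0095^(−60)).
Denominator 1 − (1+r)^(−60) = 0.432950981.
P = 192.66 / 0.432950981 ≈ 444.99.

$444.99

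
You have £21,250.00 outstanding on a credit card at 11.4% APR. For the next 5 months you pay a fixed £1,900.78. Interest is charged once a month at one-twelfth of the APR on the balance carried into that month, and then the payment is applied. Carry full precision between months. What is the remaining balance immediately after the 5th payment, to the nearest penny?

Monthly rate r = 11.4%/12 = 0.95% = 0.0095.
Each month: B ← B·(1+r) − £1,900.78.
Month 1: interest £201.88; balance after payment £19,551.10.
Month 2: interest £185.74; balance after payment £17,836.05.
Month 3: interest £169.44; balance after payment £16,104.71.
Month 4: interest £152.99; balance after payment £14,356.93.
Month 5: interest £136.39; balance after payment £12,592.54.

£12,592.54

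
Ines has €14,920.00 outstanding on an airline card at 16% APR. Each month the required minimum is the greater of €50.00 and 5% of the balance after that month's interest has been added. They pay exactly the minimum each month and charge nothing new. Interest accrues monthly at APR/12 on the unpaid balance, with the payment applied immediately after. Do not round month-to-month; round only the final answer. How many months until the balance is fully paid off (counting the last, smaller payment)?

Monthly rate r = 16%/12 = 1.33333% = 0.0133333.
While 5% of the post-interest balance exceeds €50.00, each month B ← (B·(1+r))·(1 − 0.05), i.e. B shrinks by the factor (1+r)·0.95 = 0.96267.
This holds for months 1–72. Entering month 73 the balance is €963.91; 5% of the post-interest balance is now below €50.00, so the flat €50.00 minimum applies from here.
From month 73 a fixed €50.00 at rate r clears €963.91 in 23 more payments. Total: 72 + 23 = 95 months.

95 months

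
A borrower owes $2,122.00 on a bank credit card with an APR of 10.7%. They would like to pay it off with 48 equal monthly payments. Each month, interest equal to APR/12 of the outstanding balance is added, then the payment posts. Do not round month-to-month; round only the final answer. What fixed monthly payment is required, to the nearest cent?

Monthly rate r = 10.7%/12 = 0.891667% = 0.00891667.
Level-payment amortization: P = B₀·r / (1 − (1+r)^(−n)) = 2122.00·0.00891667 / (1 − 1.00892^(−48)).
Denominator 1 − (1+r)^(−48) = 0.346950991.
P = 18.9212 / 0.346950991 ≈ 54.54.

$54.54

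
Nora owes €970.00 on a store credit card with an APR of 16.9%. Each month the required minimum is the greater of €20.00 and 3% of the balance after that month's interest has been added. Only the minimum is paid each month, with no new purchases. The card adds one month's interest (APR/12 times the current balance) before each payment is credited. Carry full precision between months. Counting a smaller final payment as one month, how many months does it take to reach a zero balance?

Monthly rate r = 16.9%/12 = 1.40833% = 0.0140833.
While 3% of the post-interest balance exceeds €20.00, each month B ← (B·(1+r))·(1 − 0.03), i.e. B shrinks by the factor (1+r)·0.97 = 0.98366.
This holds for months 1–24. Entering month 25 the balance is €653.22; 3% of the post-interest balance is now below €20.00, so the flat €20.00 minimum applies from here.
From month 25 a fixed €20.00 at rate r clears €653.22 in 45 more payments. Total: 24 + 45 = 69 months.

69 months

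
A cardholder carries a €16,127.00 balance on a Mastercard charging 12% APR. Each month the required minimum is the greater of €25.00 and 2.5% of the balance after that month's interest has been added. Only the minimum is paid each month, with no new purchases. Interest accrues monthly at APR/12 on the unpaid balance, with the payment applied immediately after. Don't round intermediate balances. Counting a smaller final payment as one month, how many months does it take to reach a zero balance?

Monthly rate r = 12%/12 = 1% = 0.01.
While 2.5% of the post-interest balance exceeds €25.00, each month B ← (B·(1+r))·(1 − 0.025), i.e. B shrinks by the factor (1+r)·0.975 = 0.98475.
This holds for months 1–182. Entering month 183 the balance is €983.75; 2.5% of the post-interest balance is now below €25.00, so the flat €25.00 minimum applies from here.
From month 183 a fixed €25.00 at rate r clears €983.75 in 51 more payments. Total: 182 + 51 = 233 months.

233 months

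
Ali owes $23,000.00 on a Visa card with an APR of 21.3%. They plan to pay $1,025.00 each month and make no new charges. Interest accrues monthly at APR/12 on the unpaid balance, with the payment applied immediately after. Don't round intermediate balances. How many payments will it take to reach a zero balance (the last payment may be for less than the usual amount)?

29 months

Monthly rate r = 21.3%/12 = 1.775% = 0.01775.
Recurrence: B ← B·(1+r) − $1,025.00.
Month 1: interest $408.25; balance after payment $22,383.25.
Month 2: interest $397.30; balance after payment $21,755.55.
Closed form: n = −ln(1 − rB₀/P)/ln(1+r) = −ln(0.60171)/ln(1.01775) ≈ 28.872, so the balance reaches zero during payment 29.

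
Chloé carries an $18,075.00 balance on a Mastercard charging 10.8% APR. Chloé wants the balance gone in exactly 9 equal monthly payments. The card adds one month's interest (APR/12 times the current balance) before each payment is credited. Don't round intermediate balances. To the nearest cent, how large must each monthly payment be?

Monthly rate r = 10.8%/12 = 0.9% = 0.009.
Level-payment amortization: P = B₀·r / (1 − (1+r)^(−n)) = 18075.00·0.009 / (1 − 1.009^(−9)).
Denominator 1 − (1+r)^(−9) = 0.0774721117.
P = 162.675 / 0.0774721117 ≈ 2099.79.

$2,099.79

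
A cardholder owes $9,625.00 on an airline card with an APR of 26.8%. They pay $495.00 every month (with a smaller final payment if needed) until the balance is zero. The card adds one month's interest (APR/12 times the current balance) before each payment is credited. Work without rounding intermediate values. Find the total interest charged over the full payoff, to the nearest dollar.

$3,142

Monthly rate r = 26.8%/12 = 2.23333% = 0.0223333.
Payoff takes n = ⌈−ln(1 − rB₀/P)/ln(1+r)⌉ = ⌈25.789⌉ = 26 payments; the last is $391.52.
Total paid = 25·$495.00 + $391.52 = $12,766.52.
Total interest = total paid − principal = $12,766.52 − $9,625.00 = $3,141.52.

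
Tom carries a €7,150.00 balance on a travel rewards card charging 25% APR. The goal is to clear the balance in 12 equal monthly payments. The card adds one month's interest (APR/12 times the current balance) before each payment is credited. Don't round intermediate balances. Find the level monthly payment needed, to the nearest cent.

€679.57

Monthly rate r = 25%/12 = 2.08333% = 0.0208333.
Level-payment amortization: P = B₀·r / (1 − (1+r)^(−n)) = 7150.00·0.0208333 / (1 − 1.02083^(−12)).
Denominator 1 − (1+r)^(−12) = 0.219196254.
P = 148.958 / 0.219196254 ≈ 679.57.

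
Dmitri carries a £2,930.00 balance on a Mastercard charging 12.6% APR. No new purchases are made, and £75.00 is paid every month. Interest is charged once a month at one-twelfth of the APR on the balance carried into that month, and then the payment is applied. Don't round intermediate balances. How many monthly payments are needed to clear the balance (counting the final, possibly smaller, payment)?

Monthly rate r = 12.6%/12 = 1.05% = 0.0105.
Recurrence: B ← B·(1+r) − £75.00.
Month 1: interest £30.76; balance after payment £2,885.76.
Month 2: interest £30.30; balance after payment £2,841.07.
Closed form: n = −ln(1 − rB₀/P)/ln(1+r) = −ln(0.5898)/ln(1.0105) ≈ 50.547, so the balance reaches zero during payment 51.

51 payments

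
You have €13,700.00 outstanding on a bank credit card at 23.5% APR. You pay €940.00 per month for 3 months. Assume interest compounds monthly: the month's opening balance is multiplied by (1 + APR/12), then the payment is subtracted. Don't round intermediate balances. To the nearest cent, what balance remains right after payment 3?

€11,645.15

Monthly rate r = 23.5%/12 = 1.95833% = 0.0195833.
Each month: B ← B·(1+r) − €940.00.
Month 1: interest €268.29; balance after payment €13,028.29.
Month 2: interest €255.14; balance after payment €12,343.43.
Month 3: interest €241.73; balance after payment €11,645.15.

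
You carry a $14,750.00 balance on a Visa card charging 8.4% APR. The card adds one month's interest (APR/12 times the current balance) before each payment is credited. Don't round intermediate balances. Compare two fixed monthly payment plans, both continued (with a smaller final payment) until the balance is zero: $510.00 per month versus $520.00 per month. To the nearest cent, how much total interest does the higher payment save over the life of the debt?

Monthly rate r = 8.4%/12 = 0.7% = 0.007.
At $510.00/mo: n = ⌈−ln(1 − rB₀/P)/ln(1+r)⌉ = 33 payments (last $219.21); total interest = total paid − $14,750.00 = $1,789.21.
At $520.00/mo: 32 payments (last $380.41); total interest $1,750.41.
Interest saved = $1,789.21 − $1,750.41 = $38.80.

$38.80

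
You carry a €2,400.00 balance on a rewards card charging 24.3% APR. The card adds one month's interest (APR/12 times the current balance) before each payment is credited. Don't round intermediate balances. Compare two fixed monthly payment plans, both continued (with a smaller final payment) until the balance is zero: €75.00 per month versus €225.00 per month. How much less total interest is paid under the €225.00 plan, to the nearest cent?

€1,174.81

Monthly rate r = 24.3%/12 = 2.025% = 0.02025.
At €75.00/mo: n = ⌈−ln(1 − rB₀/P)/ln(1+r)⌉ = 53 payments (last €6.21); total interest = total paid − €2,400.00 = €1,506.21.
At €225.00/mo: 13 payments (last €31.40); total interest €331.40.
Interest saved = €1,506.21 − €331.40 = €1,174.81.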